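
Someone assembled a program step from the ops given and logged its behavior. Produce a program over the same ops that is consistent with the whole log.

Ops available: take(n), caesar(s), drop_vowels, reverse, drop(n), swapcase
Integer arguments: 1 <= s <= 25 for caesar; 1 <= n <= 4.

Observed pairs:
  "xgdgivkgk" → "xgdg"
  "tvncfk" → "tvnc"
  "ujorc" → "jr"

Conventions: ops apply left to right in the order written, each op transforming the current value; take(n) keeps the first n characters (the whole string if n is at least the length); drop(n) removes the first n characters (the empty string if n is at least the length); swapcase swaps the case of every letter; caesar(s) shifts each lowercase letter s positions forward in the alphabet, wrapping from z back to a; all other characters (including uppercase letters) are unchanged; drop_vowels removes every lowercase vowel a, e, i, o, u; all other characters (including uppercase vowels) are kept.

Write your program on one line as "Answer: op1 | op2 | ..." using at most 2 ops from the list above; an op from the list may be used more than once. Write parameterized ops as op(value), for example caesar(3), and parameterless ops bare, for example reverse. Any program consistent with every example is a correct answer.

take(4) | drop_vowels

Check, running the answer program on each example:
  "xgdgivkgk" -> "xgdg" -> "xgdg"
  "tvncfk" -> "tvnc" -> "tvnc"
  "ujorc" -> "ujor" -> "jr"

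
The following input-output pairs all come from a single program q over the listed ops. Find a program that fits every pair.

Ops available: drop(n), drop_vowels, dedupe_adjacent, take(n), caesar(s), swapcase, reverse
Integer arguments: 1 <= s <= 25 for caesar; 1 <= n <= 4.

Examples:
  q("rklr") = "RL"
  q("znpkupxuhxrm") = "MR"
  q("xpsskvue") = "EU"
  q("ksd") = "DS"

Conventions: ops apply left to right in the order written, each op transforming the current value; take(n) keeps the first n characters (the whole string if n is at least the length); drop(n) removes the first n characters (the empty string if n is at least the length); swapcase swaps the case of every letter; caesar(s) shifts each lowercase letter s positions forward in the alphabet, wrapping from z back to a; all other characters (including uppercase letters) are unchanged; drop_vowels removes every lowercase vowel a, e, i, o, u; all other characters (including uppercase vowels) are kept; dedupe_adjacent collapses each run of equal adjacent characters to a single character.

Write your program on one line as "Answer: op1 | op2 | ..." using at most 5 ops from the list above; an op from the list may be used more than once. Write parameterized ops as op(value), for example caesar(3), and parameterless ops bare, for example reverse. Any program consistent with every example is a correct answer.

dedupe_adjacent | reverse | take(2) | swapcase

Check, running the answer program on each example:
  "rklr" -> "rklr" -> "rlkr" -> "rl" -> "RL"
  "znpkupxuhxrm" -> "znpkupxuhxrm" -> "mrxhuxpukpnz" -> "mr" -> "MR"
  "xpsskvue" -> "xpskvue" -> "euvkspx" -> "eu" -> "EU"
  "ksd" -> "ksd" -> "dsk" -> "ds" -> "DS"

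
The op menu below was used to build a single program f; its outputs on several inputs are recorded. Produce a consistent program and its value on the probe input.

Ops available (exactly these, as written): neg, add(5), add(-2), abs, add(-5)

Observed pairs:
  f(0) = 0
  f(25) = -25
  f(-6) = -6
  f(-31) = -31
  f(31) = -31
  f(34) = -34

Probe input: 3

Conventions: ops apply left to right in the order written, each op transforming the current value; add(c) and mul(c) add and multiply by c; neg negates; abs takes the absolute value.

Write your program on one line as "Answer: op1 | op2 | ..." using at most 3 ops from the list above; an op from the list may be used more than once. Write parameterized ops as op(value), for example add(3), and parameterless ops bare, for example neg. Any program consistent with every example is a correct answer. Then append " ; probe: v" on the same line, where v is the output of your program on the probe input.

abs | neg ; probe: -3

Check, running the answer program on each example:
  0 -> 0 -> 0
  25 -> 25 -> -25
  -6 -> 6 -> -6
  -31 -> 31 -> -31
  31 -> 31 -> -31
  34 -> 34 -> -34
  probe: 3 -> 3 -> -3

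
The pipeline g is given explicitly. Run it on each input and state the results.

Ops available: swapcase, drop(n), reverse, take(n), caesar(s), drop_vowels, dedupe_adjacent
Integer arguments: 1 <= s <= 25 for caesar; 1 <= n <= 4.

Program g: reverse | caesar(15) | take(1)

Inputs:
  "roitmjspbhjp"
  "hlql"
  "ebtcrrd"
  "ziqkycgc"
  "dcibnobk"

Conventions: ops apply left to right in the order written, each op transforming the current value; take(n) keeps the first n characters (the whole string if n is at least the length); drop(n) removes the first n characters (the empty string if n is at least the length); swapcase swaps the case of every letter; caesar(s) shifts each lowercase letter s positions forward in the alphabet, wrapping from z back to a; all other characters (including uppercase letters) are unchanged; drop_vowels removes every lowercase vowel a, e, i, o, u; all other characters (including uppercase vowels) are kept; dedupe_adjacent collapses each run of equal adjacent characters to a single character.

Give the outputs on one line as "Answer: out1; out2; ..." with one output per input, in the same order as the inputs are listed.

Execution, op by op:
  "roitmjspbhjp" -> "pjhbpsjmtior" -> "eywqehybixdg" -> "e"
  "hlql" -> "lqlh" -> "afaw" -> "a"
  "ebtcrrd" -> "drrctbe" -> "sggriqt" -> "s"
  "ziqkycgc" -> "cgcykqiz" -> "rvrnzfxo" -> "r"
  "dcibnobk" -> "kbonbicd" -> "zqdcqxrs" -> "z"

"e"; "a"; "s"; "r"; "z"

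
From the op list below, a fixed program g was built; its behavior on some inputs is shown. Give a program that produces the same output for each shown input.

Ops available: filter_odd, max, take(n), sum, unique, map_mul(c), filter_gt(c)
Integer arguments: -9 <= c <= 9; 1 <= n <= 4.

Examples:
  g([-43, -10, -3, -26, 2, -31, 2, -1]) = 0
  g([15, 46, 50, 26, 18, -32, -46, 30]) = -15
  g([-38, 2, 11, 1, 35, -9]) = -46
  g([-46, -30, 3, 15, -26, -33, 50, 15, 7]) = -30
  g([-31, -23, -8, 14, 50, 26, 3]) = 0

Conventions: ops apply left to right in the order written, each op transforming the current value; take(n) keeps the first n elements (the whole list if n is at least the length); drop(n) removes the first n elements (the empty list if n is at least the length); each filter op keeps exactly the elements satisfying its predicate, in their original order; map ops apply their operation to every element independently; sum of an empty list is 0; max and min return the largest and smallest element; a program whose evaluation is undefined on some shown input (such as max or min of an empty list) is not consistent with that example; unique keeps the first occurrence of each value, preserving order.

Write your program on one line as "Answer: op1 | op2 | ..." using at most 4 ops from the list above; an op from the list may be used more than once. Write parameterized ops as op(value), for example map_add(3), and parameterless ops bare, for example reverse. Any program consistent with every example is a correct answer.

filter_gt(8) | filter_odd | map_mul(-1) | sum

Check, running the answer program on each example:
  [-43, -10, -3, -26, 2, -31, 2, -1] -> [] -> [] -> [] -> 0
  [15, 46, 50, 26, 18, -32, -46, 30] -> [15, 46, 50, 26, 18, 30] -> [15] -> [-15] -> -15
  [-38, 2, 11, 1, 35, -9] -> [11, 35] -> [11, 35] -> [-11, -35] -> -46
  [-46, -30, 3, 15, -26, -33, 50, 15, 7] -> [15, 50, 15] -> [15, 15] -> [-15, -15] -> -30
  [-31, -23, -8, 14, 50, 26, 3] -> [14, 50, 26] -> [] -> [] -> 0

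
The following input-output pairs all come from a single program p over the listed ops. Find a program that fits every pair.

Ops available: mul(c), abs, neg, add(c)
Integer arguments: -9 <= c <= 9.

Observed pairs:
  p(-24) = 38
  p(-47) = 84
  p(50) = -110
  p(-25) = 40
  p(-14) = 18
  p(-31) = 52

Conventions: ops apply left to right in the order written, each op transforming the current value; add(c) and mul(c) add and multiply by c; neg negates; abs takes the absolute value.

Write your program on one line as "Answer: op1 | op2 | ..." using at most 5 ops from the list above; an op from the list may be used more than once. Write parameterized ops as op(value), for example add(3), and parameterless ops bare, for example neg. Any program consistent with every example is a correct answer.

neg | add(-5) | mul(-2) | neg

Check, running the answer program on each example:
  -24 -> 24 -> 19 -> -38 -> 38
  -47 -> 47 -> 42 -> -84 -> 84
  50 -> -50 -> -55 -> 110 -> -110
  -25 -> 25 -> 20 -> -40 -> 40
  -14 -> 14 -> 9 -> -18 -> 18
  -31 -> 31 -> 26 -> -52 -> 52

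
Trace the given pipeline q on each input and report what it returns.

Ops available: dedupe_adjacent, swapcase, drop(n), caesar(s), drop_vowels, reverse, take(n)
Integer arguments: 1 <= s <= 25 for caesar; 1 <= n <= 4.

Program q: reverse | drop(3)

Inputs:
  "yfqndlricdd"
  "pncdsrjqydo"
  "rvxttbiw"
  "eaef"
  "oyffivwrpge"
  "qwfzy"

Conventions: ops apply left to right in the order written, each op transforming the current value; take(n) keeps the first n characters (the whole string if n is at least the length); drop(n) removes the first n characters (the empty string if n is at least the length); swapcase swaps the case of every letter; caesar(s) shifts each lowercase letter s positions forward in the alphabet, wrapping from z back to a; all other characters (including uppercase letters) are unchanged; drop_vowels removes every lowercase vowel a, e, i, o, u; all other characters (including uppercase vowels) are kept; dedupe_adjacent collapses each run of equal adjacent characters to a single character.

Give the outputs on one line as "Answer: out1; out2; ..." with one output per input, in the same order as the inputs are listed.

Execution, op by op:
  "yfqndlricdd" -> "ddcirldnqfy" -> "irldnqfy"
  "pncdsrjqydo" -> "odyqjrsdcnp" -> "qjrsdcnp"
  "rvxttbiw" -> "wibttxvr" -> "ttxvr"
  "eaef" -> "feae" -> "e"
  "oyffivwrpge" -> "egprwviffyo" -> "rwviffyo"
  "qwfzy" -> "yzfwq" -> "wq"

"irldnqfy"; "qjrsdcnp"; "ttxvr"; "e"; "rwviffyo"; "wq"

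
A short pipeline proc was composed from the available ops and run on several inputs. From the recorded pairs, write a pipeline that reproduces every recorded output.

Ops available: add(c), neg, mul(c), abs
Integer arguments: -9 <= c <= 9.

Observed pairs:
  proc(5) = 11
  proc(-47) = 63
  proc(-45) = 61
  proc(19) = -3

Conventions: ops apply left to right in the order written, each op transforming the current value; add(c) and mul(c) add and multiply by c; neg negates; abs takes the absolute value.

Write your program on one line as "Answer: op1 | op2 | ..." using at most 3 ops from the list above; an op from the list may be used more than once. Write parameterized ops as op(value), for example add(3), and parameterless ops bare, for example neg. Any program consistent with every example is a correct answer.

add(-8) | add(-8) | neg

Check, running the answer program on each example:
  5 -> -3 -> -11 -> 11
  -47 -> -55 -> -63 -> 63
  -45 -> -53 -> -61 -> 61
  19 -> 11 -> 3 -> -3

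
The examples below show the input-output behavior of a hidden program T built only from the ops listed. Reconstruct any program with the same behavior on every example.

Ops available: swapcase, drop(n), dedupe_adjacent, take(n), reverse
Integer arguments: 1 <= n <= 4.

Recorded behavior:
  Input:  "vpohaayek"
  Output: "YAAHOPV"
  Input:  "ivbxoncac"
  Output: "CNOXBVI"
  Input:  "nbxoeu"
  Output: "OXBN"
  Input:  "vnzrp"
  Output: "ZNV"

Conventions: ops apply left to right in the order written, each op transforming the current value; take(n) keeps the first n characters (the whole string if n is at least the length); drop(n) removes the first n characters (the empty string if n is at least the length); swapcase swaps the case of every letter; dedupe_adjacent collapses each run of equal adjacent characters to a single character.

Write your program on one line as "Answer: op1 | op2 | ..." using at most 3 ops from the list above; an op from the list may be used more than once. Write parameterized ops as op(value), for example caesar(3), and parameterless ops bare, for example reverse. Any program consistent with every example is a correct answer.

swapcase | reverse | drop(2)

Check, running the answer program on each example:
  "vpohaayek" -> "VPOHAAYEK" -> "KEYAAHOPV" -> "YAAHOPV"
  "ivbxoncac" -> "IVBXONCAC" -> "CACNOXBVI" -> "CNOXBVI"
  "nbxoeu" -> "NBXOEU" -> "UEOXBN" -> "OXBN"
  "vnzrp" -> "VNZRP" -> "PRZNV" -> "ZNV"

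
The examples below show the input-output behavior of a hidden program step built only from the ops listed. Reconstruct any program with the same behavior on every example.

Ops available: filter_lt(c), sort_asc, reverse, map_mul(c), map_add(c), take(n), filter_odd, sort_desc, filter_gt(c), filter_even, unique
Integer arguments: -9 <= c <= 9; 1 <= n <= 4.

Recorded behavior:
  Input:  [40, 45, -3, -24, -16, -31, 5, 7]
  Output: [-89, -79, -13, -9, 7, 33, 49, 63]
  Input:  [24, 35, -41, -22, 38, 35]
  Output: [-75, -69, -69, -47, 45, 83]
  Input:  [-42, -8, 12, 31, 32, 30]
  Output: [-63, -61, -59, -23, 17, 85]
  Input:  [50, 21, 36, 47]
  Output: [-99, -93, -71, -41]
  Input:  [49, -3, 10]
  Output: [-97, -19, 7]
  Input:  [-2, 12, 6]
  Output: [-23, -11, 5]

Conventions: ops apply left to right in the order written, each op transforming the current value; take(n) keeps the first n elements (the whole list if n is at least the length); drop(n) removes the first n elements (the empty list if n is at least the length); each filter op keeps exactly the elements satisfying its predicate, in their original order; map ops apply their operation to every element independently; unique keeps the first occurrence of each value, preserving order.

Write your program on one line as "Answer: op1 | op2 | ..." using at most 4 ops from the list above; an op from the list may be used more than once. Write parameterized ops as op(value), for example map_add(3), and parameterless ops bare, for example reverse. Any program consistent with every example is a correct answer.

map_add(4) | sort_desc | map_mul(-2) | map_add(9)

Check, running the answer program on each example:
  [40, 45, -3, -24, -16, -31, 5, 7] -> [44, 49, 1, -20, -12, -27, 9, 11] -> [49, 44, 11, 9, 1, -12, -20, -27] -> [-98, -88, -22, -18, -2, 24, 40, 54] -> [-89, -79, -13, -9, 7, 33, 49, 63]
  [24, 35, -41, -22, 38, 35] -> [28, 39, -37, -18, 42, 39] -> [42, 39, 39, 28, -18, -37] -> [-84, -78, -78, -56, 36, 74] -> [-75, -69, -69, -47, 45, 83]
  [-42, -8, 12, 31, 32, 30] -> [-38, -4, 16, 35, 36, 34] -> [36, 35, 34, 16, -4, -38] -> [-72, -70, -68, -32, 8, 76] -> [-63, -61, -59, -23, 17, 85]
  [50, 21, 36, 47] -> [54, 25, 40, 51] -> [54, 51, 40, 25] -> [-108, -102, -80, -50] -> [-99, -93, -71, -41]
  [49, -3, 10] -> [53, 1, 14] -> [53, 14, 1] -> [-106, -28, -2] -> [-97, -19, 7]
  [-2, 12, 6] -> [2, 16, 10] -> [16, 10, 2] -> [-32, -20, -4] -> [-23, -11, 5]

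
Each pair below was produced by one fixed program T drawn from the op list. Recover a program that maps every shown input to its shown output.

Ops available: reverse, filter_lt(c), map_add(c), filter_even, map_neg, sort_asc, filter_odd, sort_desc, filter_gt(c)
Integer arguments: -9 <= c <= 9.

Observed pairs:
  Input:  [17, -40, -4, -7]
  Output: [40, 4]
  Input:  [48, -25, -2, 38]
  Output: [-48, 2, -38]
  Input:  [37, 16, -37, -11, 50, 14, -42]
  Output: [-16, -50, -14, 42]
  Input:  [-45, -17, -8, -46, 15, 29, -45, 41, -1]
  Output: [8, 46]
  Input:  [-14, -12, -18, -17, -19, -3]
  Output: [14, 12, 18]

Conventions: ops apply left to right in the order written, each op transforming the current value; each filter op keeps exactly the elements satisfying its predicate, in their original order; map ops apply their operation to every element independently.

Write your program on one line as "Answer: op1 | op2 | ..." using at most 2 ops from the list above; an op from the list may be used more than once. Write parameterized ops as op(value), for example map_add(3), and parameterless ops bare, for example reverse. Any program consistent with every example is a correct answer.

map_neg | filter_even

Check, running the answer program on each example:
  [17, -40, -4, -7] -> [-17, 40, 4, 7] -> [40, 4]
  [48, -25, -2, 38] -> [-48, 25, 2, -38] -> [-48, 2, -38]
  [37, 16, -37, -11, 50, 14, -42] -> [-37, -16, 37, 11, -50, -14, 42] -> [-16, -50, -14, 42]
  [-45, -17, -8, -46, 15, 29, -45, 41, -1] -> [45, 17, 8, 46, -15, -29, 45, -41, 1] -> [8, 46]
  [-14, -12, -18, -17, -19, -3] -> [14, 12, 18, 17, 19, 3] -> [14, 12, 18]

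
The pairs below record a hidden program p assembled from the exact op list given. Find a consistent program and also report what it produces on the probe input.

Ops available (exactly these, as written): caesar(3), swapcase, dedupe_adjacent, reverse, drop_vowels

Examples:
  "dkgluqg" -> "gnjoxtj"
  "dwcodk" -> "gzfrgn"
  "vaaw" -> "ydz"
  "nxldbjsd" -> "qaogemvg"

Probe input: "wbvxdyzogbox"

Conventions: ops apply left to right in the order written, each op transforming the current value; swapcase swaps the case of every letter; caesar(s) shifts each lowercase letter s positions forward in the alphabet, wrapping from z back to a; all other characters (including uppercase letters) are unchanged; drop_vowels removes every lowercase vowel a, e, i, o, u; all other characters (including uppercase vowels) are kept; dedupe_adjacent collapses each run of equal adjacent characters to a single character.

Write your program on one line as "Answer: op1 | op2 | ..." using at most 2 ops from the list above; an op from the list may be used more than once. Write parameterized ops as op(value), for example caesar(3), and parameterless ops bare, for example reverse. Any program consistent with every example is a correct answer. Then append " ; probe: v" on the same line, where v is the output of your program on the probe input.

caesar(3) | dedupe_adjacent ; probe: "zeyagbcrjera"

Check, running the answer program on each example:
  "dkgluqg" -> "gnjoxtj" -> "gnjoxtj"
  "dwcodk" -> "gzfrgn" -> "gzfrgn"
  "vaaw" -> "yddz" -> "ydz"
  "nxldbjsd" -> "qaogemvg" -> "qaogemvg"
  probe: "wbvxdyzogbox" -> "zeyagbcrjera" -> "zeyagbcrjera"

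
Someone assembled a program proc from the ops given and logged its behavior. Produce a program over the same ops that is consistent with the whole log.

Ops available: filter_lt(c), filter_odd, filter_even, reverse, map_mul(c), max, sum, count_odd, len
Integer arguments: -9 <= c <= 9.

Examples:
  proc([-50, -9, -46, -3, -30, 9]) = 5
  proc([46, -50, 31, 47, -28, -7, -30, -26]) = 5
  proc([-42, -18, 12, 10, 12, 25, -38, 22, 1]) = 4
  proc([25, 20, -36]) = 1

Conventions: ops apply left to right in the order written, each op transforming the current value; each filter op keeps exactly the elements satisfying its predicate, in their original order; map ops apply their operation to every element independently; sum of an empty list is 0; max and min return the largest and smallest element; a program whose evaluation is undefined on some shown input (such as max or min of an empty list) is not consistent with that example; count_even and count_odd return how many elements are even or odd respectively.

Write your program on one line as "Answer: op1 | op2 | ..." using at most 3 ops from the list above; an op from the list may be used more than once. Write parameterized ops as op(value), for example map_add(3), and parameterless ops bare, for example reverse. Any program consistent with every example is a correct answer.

filter_lt(7) | len

Check, running the answer program on each example:
  [-50, -9, -46, -3, -30, 9] -> [-50, -9, -46, -3, -30] -> 5
  [46, -50, 31, 47, -28, -7, -30, -26] -> [-50, -28, -7, -30, -26] -> 5
  [-42, -18, 12, 10, 12, 25, -38, 22, 1] -> [-42, -18, -38, 1] -> 4
  [25, 20, -36] -> [-36] -> 1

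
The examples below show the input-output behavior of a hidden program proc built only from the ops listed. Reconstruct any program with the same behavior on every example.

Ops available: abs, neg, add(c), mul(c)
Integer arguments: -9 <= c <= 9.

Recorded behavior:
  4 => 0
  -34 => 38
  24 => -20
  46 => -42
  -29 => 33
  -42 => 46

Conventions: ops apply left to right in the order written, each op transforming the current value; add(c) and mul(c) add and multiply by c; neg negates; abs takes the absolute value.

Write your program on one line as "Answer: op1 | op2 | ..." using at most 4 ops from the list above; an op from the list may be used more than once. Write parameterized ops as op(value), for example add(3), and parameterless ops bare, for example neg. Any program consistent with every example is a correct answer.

neg | add(9) | add(-5)

Check, running the answer program on each example:
  4 -> -4 -> 5 -> 0
  -34 -> 34 -> 43 -> 38
  24 -> -24 -> -15 -> -20
  46 -> -46 -> -37 -> -42
  -29 -> 29 -> 38 -> 33
  -42 -> 42 -> 51 -> 46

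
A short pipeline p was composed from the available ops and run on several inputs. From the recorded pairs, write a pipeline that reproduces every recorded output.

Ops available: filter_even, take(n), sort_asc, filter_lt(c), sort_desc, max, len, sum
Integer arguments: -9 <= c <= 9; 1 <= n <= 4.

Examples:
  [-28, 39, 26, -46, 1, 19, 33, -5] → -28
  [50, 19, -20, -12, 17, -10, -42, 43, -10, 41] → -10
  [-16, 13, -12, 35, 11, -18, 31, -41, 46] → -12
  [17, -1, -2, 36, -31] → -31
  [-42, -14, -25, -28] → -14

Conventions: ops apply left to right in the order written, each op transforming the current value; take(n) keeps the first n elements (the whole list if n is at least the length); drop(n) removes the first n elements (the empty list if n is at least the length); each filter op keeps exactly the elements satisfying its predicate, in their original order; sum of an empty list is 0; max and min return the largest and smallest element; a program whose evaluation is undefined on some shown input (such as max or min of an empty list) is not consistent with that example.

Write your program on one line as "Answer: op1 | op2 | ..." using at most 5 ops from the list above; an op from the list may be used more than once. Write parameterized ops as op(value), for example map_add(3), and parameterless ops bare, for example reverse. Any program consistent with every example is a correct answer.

sort_desc | filter_lt(-7) | take(4) | max

Check, running the answer program on each example:
  [-28, 39, 26, -46, 1, 19, 33, -5] -> [39, 33, 26, 19, 1, -5, -28, -46] -> [-28, -46] -> [-28, -46] -> -28
  [50, 19, -20, -12, 17, -10, -42, 43, -10, 41] -> [50, 43, 41, 19, 17, -10, -10, -12, -20, -42] -> [-10, -10, -12, -20, -42] -> [-10, -10, -12, -20] -> -10
  [-16, 13, -12, 35, 11, -18, 31, -41, 46] -> [46, 35, 31, 13, 11, -12, -16, -18, -41] -> [-12, -16, -18, -41] -> [-12, -16, -18, -41] -> -12
  [17, -1, -2, 36, -31] -> [36, 17, -1, -2, -31] -> [-31] -> [-31] -> -31
  [-42, -14, -25, -28] -> [-14, -25, -28, -42] -> [-14, -25, -28, -42] -> [-14, -25, -28, -42] -> -14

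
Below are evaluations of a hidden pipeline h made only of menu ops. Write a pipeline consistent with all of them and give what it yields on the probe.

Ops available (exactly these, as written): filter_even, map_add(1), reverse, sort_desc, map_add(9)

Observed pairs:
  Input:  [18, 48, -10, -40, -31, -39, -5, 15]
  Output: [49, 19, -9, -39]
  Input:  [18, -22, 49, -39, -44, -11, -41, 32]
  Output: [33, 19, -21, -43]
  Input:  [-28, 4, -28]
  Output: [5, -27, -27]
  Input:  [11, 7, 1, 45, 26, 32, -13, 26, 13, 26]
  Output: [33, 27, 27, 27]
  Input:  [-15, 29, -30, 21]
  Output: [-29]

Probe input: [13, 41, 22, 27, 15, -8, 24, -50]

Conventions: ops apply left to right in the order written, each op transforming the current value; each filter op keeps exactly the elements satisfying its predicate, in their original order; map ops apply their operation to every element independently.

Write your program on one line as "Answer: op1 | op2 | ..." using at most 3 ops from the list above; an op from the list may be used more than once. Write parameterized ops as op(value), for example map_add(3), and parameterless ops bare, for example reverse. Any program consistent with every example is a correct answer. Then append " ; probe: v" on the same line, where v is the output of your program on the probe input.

filter_even | map_add(1) | sort_desc ; probe: [25, 23, -7, -49]

Check, running the answer program on each example:
  [18, 48, -10, -40, -31, -39, -5, 15] -> [18, 48, -10, -40] -> [19, 49, -9, -39] -> [49, 19, -9, -39]
  [18, -22, 49, -39, -44, -11, -41, 32] -> [18, -22, -44, 32] -> [19, -21, -43, 33] -> [33, 19, -21, -43]
  [-28, 4, -28] -> [-28, 4, -28] -> [-27, 5, -27] -> [5, -27, -27]
  [11, 7, 1, 45, 26, 32, -13, 26, 13, 26] -> [26, 32, 26, 26] -> [27, 33, 27, 27] -> [33, 27, 27, 27]
  [-15, 29, -30, 21] -> [-30] -> [-29] -> [-29]
  probe: [13, 41, 22, 27, 15, -8, 24, -50] -> [22, -8, 24, -50] -> [23, -7, 25, -49] -> [25, 23, -7, -49]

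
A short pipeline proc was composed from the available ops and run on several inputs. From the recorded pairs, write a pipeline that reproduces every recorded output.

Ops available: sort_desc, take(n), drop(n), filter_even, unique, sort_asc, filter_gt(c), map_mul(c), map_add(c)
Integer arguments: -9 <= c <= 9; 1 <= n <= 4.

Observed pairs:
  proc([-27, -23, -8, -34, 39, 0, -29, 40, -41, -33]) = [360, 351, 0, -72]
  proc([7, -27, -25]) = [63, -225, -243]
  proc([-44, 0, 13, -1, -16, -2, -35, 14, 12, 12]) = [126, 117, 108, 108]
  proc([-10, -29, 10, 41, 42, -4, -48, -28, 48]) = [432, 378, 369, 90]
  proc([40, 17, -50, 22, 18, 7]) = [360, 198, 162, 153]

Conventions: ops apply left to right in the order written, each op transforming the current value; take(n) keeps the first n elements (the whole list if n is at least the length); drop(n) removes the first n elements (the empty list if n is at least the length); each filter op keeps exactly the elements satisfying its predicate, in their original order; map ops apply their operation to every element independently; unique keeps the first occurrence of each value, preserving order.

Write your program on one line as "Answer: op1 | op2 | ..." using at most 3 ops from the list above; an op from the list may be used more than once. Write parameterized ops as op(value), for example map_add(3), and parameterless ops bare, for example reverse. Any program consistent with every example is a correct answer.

map_mul(9) | sort_desc | take(4)

Check, running the answer program on each example:
  [-27, -23, -8, -34, 39, 0, -29, 40, -41, -33] -> [-243, -207, -72, -306, 351, 0, -261, 360, -369, -297] -> [360, 351, 0, -72, -207, -243, -261, -297, -306, -369] -> [360, 351, 0, -72]
  [7, -27, -25] -> [63, -243, -225] -> [63, -225, -243] -> [63, -225, -243]
  [-44, 0, 13, -1, -16, -2, -35, 14, 12, 12] -> [-396, 0, 117, -9, -144, -18, -315, 126, 108, 108] -> [126, 117, 108, 108, 0, -9, -18, -144, -315, -396] -> [126, 117, 108, 108]
  [-10, -29, 10, 41, 42, -4, -48, -28, 48] -> [-90, -261, 90, 369, 378, -36, -432, -252, 432] -> [432, 378, 369, 90, -36, -90, -252, -261, -432] -> [432, 378, 369, 90]
  [40, 17, -50, 22, 18, 7] -> [360, 153, -450, 198, 162, 63] -> [360, 198, 162, 153, 63, -450] -> [360, 198, 162, 153]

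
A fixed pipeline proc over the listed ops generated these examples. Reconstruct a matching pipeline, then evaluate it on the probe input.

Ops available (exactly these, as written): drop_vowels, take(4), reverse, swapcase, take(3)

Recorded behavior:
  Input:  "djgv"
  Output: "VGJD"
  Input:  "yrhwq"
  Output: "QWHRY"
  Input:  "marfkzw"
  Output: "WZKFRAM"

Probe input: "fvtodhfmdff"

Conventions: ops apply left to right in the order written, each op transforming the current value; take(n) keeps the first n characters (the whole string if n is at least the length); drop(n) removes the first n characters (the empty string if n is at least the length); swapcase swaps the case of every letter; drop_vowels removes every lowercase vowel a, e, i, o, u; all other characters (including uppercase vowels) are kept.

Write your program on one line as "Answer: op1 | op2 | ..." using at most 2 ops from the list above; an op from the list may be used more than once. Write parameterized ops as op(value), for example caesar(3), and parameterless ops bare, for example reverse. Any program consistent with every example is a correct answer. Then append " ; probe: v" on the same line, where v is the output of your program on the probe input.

swapcase | reverse ; probe: "FFDMFHDOTVF"

Check, running the answer program on each example:
  "djgv" -> "DJGV" -> "VGJD"
  "yrhwq" -> "YRHWQ" -> "QWHRY"
  "marfkzw" -> "MARFKZW" -> "WZKFRAM"
  probe: "fvtodhfmdff" -> "FVTODHFMDFF" -> "FFDMFHDOTVF"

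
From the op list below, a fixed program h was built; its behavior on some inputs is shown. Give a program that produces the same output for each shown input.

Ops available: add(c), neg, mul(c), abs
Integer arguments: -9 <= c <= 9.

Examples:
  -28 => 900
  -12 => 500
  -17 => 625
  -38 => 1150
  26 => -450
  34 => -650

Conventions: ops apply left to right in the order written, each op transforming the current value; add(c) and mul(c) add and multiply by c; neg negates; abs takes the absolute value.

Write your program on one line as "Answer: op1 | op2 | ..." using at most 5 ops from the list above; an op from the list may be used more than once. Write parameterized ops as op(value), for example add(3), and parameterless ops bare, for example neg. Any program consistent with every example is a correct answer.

add(-8) | neg | mul(-5) | mul(-5)

Check, running the answer program on each example:
  -28 -> -36 -> 36 -> -180 -> 900
  -12 -> -20 -> 20 -> -100 -> 500
  -17 -> -25 -> 25 -> -125 -> 625
  -38 -> -46 -> 46 -> -230 -> 1150
  26 -> 18 -> -18 -> 90 -> -450
  34 -> 26 -> -26 -> 130 -> -650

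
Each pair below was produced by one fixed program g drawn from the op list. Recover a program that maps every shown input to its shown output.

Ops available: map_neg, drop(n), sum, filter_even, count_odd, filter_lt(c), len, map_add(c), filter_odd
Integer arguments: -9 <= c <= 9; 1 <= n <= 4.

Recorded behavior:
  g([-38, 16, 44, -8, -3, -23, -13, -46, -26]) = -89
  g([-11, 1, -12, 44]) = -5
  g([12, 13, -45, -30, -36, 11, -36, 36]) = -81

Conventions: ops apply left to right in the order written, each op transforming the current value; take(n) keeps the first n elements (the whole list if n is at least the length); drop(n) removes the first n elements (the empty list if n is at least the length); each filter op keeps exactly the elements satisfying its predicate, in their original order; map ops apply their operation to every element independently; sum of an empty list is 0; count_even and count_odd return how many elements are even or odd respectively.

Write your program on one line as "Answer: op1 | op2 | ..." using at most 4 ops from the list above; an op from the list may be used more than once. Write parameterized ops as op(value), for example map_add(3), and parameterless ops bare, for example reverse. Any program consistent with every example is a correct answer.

map_add(7) | filter_lt(-3) | filter_odd | sum

Check, running the answer program on each example:
  [-38, 16, 44, -8, -3, -23, -13, -46, -26] -> [-31, 23, 51, -1, 4, -16, -6, -39, -19] -> [-31, -16, -6, -39, -19] -> [-31, -39, -19] -> -89
  [-11, 1, -12, 44] -> [-4, 8, -5, 51] -> [-4, -5] -> [-5] -> -5
  [12, 13, -45, -30, -36, 11, -36, 36] -> [19, 20, -38, -23, -29, 18, -29, 43] -> [-38, -23, -29, -29] -> [-23, -29, -29] -> -81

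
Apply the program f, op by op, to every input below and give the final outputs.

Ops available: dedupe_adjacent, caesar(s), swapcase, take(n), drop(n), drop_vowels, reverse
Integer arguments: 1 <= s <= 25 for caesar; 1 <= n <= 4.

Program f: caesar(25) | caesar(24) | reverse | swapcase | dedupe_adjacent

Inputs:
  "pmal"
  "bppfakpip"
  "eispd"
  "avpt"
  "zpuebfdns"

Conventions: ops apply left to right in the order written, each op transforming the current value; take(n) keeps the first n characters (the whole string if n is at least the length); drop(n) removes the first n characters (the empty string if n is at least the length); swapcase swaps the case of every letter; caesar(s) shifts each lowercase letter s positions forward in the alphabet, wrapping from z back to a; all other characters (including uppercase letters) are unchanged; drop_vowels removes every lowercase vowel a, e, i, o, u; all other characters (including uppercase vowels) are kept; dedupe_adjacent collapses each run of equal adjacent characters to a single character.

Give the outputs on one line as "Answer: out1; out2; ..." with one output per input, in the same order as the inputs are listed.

"IXJM"; "MFMHXCMY"; "AMPFB"; "QMSX"; "PKACYBRMW"

Execution, op by op:
  "pmal" -> "olzk" -> "mjxi" -> "ixjm" -> "IXJM" -> "IXJM"
  "bppfakpip" -> "aooezjoho" -> "ymmcxhmfm" -> "mfmhxcmmy" -> "MFMHXCMMY" -> "MFMHXCMY"
  "eispd" -> "dhroc" -> "bfpma" -> "ampfb" -> "AMPFB" -> "AMPFB"
  "avpt" -> "zuos" -> "xsmq" -> "qmsx" -> "QMSX" -> "QMSX"
  "zpuebfdns" -> "yotdaecmr" -> "wmrbycakp" -> "pkacybrmw" -> "PKACYBRMW" -> "PKACYBRMW"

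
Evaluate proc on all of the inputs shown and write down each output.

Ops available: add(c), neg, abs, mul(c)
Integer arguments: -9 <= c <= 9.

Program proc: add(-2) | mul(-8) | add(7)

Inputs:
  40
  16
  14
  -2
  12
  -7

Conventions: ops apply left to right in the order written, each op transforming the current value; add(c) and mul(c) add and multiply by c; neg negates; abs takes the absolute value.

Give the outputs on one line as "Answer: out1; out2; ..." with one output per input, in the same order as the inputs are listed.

-297; -105; -89; 39; -73; 79

Execution, op by op:
  40 -> 38 -> -304 -> -297
  16 -> 14 -> -112 -> -105
  14 -> 12 -> -96 -> -89
  -2 -> -4 -> 32 -> 39
  12 -> 10 -> -80 -> -73
  -7 -> -9 -> 72 -> 79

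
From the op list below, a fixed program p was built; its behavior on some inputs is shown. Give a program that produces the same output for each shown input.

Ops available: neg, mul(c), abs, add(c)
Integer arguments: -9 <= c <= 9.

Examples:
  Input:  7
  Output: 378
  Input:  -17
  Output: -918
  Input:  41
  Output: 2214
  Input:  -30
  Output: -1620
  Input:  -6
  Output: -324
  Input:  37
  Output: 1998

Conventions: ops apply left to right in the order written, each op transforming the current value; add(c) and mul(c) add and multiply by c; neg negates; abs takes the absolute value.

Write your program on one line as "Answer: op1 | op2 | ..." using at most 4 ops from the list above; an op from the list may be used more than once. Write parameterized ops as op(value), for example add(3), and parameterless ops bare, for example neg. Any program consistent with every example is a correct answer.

mul(6) | mul(-9) | neg

Check, running the answer program on each example:
  7 -> 42 -> -378 -> 378
  -17 -> -102 -> 918 -> -918
  41 -> 246 -> -2214 -> 2214
  -30 -> -180 -> 1620 -> -1620
  -6 -> -36 -> 324 -> -324
  37 -> 222 -> -1998 -> 1998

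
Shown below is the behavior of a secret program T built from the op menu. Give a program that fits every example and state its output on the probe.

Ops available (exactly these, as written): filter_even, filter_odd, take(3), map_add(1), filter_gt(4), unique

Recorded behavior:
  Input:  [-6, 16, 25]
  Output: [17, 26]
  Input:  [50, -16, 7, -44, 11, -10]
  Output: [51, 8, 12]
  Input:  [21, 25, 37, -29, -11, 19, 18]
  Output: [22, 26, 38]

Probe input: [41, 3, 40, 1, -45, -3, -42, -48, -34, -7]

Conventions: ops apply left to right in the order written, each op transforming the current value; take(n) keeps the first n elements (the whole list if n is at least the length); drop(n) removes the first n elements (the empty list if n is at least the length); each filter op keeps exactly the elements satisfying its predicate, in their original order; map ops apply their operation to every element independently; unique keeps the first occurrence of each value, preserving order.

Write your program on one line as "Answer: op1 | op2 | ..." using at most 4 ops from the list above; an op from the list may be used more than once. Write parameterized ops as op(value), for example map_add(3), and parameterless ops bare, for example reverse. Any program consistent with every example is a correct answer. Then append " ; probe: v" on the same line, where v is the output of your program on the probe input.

map_add(1) | filter_gt(4) | take(3) ; probe: [42, 41]

Check, running the answer program on each example:
  [-6, 16, 25] -> [-5, 17, 26] -> [17, 26] -> [17, 26]
  [50, -16, 7, -44, 11, -10] -> [51, -15, 8, -43, 12, -9] -> [51, 8, 12] -> [51, 8, 12]
  [21, 25, 37, -29, -11, 19, 18] -> [22, 26, 38, -28, -10, 20, 19] -> [22, 26, 38, 20, 19] -> [22, 26, 38]
  probe: [41, 3, 40, 1, -45, -3, -42, -48, -34, -7] -> [42, 4, 41, 2, -44, -2, -41, -47, -33, -6] -> [42, 41] -> [42, 41]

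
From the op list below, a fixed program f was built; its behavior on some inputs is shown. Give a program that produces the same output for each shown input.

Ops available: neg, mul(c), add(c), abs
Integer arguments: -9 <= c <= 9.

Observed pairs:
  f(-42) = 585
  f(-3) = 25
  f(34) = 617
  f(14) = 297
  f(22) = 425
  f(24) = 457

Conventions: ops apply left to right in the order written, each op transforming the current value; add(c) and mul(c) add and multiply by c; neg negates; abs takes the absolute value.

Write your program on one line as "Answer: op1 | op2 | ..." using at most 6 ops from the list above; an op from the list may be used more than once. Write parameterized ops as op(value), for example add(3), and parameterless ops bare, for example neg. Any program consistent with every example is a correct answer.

add(5) | mul(-4) | abs | neg | mul(-4) | add(-7)

Check, running the answer program on each example:
  -42 -> -37 -> 148 -> 148 -> -148 -> 592 -> 585
  -3 -> 2 -> -8 -> 8 -> -8 -> 32 -> 25
  34 -> 39 -> -156 -> 156 -> -156 -> 624 -> 617
  14 -> 19 -> -76 -> 76 -> -76 -> 304 -> 297
  22 -> 27 -> -108 -> 108 -> -108 -> 432 -> 425
  24 -> 29 -> -116 -> 116 -> -116 -> 464 -> 457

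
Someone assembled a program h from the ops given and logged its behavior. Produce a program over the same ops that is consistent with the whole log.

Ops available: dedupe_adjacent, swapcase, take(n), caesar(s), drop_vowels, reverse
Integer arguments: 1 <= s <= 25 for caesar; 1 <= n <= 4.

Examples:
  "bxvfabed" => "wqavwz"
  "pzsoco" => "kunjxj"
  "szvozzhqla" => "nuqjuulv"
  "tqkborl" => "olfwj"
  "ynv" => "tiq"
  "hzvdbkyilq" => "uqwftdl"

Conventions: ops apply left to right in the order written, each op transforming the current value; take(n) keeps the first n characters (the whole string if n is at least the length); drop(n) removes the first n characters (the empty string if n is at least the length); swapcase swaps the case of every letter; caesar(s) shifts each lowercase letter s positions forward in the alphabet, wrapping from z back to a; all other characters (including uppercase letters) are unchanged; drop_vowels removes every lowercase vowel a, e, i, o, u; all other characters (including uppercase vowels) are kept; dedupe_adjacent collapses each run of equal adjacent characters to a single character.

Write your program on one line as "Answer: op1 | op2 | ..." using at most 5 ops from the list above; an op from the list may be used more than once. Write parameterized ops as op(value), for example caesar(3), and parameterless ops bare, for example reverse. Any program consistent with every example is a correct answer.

reverse | caesar(23) | drop_vowels | caesar(24) | reverse

Check, running the answer program on each example:
  "bxvfabed" -> "debafvxb" -> "abyxcsuy" -> "byxcsy" -> "zwvaqw" -> "wqavwz"
  "pzsoco" -> "ocoszp" -> "lzlpwm" -> "lzlpwm" -> "jxjnuk" -> "kunjxj"
  "szvozzhqla" -> "alqhzzovzs" -> "xinewwlswp" -> "xnwwlswp" -> "vluujqun" -> "nuqjuulv"
  "tqkborl" -> "lrobkqt" -> "iolyhnq" -> "lyhnq" -> "jwflo" -> "olfwj"
  "ynv" -> "vny" -> "skv" -> "skv" -> "qit" -> "tiq"
  "hzvdbkyilq" -> "qliykbdvzh" -> "nifvhyaswe" -> "nfvhysw" -> "ldtfwqu" -> "uqwftdl"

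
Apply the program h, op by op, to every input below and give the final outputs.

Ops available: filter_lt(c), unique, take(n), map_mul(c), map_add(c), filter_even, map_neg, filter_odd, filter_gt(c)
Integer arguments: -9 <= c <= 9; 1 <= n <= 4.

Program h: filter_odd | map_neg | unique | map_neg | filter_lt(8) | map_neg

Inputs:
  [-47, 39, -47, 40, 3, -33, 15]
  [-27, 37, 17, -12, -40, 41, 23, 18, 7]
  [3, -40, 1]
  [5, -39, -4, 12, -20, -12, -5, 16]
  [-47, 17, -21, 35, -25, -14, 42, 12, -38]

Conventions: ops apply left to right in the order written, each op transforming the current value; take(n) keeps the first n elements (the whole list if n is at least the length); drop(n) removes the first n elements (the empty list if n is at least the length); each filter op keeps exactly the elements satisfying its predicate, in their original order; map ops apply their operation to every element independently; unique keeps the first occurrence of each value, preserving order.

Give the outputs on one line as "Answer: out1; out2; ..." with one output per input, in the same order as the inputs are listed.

Execution, op by op:
  [-47, 39, -47, 40, 3, -33, 15] -> [-47, 39, -47, 3, -33, 15] -> [47, -39, 47, -3, 33, -15] -> [47, -39, -3, 33, -15] -> [-47, 39, 3, -33, 15] -> [-47, 3, -33] -> [47, -3, 33]
  [-27, 37, 17, -12, -40, 41, 23, 18, 7] -> [-27, 37, 17, 41, 23, 7] -> [27, -37, -17, -41, -23, -7] -> [27, -37, -17, -41, -23, -7] -> [-27, 37, 17, 41, 23, 7] -> [-27, 7] -> [27, -7]
  [3, -40, 1] -> [3, 1] -> [-3, -1] -> [-3, -1] -> [3, 1] -> [3, 1] -> [-3, -1]
  [5, -39, -4, 12, -20, -12, -5, 16] -> [5, -39, -5] -> [-5, 39, 5] -> [-5, 39, 5] -> [5, -39, -5] -> [5, -39, -5] -> [-5, 39, 5]
  [-47, 17, -21, 35, -25, -14, 42, 12, -38] -> [-47, 17, -21, 35, -25] -> [47, -17, 21, -35, 25] -> [47, -17, 21, -35, 25] -> [-47, 17, -21, 35, -25] -> [-47, -21, -25] -> [47, 21, 25]

[47, -3, 33]; [27, -7]; [-3, -1]; [-5, 39, 5]; [47, 21, 25]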